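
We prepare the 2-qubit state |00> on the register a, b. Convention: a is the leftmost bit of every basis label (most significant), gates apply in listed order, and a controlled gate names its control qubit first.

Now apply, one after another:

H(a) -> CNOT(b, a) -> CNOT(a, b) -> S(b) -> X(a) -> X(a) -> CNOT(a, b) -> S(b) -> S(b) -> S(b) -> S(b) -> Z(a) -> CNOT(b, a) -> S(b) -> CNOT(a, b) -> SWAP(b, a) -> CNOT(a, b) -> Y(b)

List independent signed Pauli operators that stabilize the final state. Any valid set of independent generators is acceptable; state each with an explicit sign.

The final state is stabilized by the group generated by -YI, -IZ; other independent generating sets are equally valid. Key observation: steps 8-11 multiply out to the identity, so the circuit reduces to the remaining gates.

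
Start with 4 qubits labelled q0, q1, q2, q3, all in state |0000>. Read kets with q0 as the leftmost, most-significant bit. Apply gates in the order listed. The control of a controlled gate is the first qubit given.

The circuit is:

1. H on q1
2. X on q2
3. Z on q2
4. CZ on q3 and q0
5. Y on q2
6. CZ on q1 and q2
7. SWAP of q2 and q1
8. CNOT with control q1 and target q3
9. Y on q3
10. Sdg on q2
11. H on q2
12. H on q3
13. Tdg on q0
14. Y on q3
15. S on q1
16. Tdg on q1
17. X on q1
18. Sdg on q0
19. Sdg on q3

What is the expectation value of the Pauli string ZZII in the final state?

The observable ZZII averages to -1.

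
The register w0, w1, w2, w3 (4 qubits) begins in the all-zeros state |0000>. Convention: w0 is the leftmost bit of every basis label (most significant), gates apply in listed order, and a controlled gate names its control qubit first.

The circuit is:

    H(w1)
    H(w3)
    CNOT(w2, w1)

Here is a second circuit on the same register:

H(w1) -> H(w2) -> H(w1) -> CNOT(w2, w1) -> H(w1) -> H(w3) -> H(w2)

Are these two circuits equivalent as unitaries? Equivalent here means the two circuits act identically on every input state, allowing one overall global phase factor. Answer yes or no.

No, they are not equivalent — no single phase factor reconciles the two unitaries.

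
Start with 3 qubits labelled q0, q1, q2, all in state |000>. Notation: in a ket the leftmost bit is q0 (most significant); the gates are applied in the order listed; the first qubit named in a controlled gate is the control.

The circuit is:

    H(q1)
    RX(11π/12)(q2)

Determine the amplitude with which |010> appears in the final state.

The amplitude on |010> is -sqrt(12 - 6*sqrt(2))/8 + sqrt(2*sqrt(2) + 4)/8.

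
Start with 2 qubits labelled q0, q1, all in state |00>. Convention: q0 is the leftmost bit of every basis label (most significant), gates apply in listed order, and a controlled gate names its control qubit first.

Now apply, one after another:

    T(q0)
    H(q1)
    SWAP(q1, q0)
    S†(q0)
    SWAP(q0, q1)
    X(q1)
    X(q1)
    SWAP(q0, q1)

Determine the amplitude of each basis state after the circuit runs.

The resulting statevector has amplitude sqrt(2)/2 on |00>, 0 on |01>, -sqrt(2)*I/2 on |10>, 0 on |11>. Key observation: steps 5-8 multiply out to the identity, so the circuit reduces to the remaining gates.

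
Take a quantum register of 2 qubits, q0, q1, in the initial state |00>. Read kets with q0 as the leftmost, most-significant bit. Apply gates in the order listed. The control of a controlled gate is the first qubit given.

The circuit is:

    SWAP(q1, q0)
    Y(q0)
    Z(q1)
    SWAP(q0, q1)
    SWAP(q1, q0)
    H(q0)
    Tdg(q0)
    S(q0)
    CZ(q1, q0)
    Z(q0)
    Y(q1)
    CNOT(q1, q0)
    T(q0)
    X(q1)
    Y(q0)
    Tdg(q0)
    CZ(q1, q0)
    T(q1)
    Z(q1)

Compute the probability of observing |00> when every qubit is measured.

Outcome |00> occurs with probability 1/2.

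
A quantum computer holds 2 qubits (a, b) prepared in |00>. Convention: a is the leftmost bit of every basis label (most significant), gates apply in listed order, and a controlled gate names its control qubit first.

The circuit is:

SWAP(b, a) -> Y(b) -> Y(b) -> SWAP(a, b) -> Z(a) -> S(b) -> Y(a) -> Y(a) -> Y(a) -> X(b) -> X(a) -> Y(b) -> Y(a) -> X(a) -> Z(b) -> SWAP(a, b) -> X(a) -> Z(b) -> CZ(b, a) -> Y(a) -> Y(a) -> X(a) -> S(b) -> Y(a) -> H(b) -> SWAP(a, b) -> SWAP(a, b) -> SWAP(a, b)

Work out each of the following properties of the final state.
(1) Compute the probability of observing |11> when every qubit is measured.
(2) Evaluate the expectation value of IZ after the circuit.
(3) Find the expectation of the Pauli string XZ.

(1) Outcome |11> occurs with probability 1/2. Key observation: gates 27-28 undo each other exactly, leaving only the rest of the circuit to track.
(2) In the final state, IZ has expectation -1.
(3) The observable XZ averages to -1.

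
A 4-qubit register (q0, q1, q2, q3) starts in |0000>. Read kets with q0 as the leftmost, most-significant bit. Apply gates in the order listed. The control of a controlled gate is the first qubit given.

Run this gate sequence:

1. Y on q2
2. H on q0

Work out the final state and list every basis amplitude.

After the circuit, the state carries amplitude sqrt(2)*I/2 on |0010>, sqrt(2)*I/2 on |1010>, and 0 on every other basis state.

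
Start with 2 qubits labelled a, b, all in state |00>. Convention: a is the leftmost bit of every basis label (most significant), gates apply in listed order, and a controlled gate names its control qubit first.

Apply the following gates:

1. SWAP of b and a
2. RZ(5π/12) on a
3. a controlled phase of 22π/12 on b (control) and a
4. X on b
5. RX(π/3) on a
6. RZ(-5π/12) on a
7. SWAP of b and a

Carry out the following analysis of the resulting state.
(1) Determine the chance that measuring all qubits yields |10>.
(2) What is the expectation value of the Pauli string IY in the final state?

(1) A full measurement returns |10> with probability 3/4.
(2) The expectation value of IY is -3*sqrt(2)/8 + sqrt(6)/8.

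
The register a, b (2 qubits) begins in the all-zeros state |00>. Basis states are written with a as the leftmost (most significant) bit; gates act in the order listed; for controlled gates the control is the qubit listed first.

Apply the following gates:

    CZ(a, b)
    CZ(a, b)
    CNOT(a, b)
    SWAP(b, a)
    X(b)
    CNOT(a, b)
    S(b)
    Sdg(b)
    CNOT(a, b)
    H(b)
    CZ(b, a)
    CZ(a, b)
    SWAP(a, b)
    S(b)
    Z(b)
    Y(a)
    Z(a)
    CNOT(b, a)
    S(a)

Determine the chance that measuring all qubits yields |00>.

The probability of measuring |00> is 1/2. Key observation: gates 7-8 undo each other exactly, leaving only the rest of the circuit to track.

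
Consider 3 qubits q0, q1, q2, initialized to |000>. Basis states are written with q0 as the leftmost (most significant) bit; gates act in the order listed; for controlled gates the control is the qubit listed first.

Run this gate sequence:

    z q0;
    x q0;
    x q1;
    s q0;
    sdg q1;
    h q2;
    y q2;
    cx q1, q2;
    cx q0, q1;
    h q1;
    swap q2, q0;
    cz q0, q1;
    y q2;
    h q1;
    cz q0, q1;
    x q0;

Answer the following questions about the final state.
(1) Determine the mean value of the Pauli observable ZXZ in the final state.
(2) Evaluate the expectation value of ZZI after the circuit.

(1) The observable ZXZ averages to 0.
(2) The observable ZZI averages to -1.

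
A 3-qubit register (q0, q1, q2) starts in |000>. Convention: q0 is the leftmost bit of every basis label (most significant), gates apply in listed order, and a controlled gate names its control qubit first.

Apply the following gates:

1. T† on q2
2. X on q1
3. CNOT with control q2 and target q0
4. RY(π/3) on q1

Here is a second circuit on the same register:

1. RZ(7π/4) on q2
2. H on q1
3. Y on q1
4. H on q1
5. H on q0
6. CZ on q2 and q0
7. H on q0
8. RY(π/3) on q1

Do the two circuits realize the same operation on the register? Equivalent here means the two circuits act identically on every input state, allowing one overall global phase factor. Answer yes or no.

No — the two circuits implement different unitaries, even allowing a global phase.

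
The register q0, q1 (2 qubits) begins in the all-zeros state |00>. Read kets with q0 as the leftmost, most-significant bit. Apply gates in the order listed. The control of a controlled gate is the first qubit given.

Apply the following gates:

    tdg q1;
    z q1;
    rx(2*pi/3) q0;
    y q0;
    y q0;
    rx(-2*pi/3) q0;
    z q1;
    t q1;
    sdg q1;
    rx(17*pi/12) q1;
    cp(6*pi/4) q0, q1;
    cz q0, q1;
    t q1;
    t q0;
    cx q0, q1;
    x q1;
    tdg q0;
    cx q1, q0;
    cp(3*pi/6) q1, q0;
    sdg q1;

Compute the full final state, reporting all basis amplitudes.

The resulting statevector has amplitude (-sqrt(sqrt(2) + 2)/4 - sqrt(6 - 3*sqrt(2))/4)*exp(3*I*pi/4) on |00>, 0 on |01>, 0 on |10>, -sqrt(3*sqrt(2) + 6)/4 + sqrt(2 - sqrt(2))/4 on |11>.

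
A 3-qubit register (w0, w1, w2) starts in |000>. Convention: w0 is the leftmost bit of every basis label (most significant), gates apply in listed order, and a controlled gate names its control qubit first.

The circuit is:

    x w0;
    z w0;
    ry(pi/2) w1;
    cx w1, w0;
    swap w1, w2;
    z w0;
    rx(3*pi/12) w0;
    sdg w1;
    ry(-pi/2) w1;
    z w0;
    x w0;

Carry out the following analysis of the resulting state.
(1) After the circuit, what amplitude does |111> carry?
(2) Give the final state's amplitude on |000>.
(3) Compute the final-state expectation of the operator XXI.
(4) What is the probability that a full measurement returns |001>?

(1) The final state's coefficient on |111> equals sqrt(sqrt(2) + 2)/4.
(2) The final state's coefficient on |000> equals -sqrt(sqrt(2) + 2)/4.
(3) The expectation value of XXI is 0.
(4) The probability of measuring |001> is 1/8 - sqrt(2)/16.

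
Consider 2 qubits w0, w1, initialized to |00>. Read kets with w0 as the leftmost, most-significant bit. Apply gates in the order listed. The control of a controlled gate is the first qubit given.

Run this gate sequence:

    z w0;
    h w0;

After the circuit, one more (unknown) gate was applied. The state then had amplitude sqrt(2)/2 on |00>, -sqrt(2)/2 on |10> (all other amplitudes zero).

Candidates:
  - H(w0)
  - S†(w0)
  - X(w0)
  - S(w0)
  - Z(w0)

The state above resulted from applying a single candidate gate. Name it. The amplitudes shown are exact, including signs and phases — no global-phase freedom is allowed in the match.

It was Z(w0) that produced the state shown.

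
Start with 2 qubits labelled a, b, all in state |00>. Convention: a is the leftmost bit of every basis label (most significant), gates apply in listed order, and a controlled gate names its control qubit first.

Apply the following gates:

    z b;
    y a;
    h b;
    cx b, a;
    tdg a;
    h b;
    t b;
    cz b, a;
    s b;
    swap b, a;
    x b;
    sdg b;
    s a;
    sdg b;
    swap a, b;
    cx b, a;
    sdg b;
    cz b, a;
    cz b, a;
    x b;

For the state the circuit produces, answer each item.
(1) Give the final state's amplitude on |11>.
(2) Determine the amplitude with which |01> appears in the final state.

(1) The amplitude on |11> is -I/2.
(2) The amplitude on |01> is exp(I*pi/4)/2.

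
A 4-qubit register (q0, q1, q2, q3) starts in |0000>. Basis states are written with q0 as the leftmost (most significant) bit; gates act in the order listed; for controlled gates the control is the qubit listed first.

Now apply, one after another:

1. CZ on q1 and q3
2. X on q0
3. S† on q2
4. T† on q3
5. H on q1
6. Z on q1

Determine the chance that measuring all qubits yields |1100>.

A full measurement returns |1100> with probability 1/2.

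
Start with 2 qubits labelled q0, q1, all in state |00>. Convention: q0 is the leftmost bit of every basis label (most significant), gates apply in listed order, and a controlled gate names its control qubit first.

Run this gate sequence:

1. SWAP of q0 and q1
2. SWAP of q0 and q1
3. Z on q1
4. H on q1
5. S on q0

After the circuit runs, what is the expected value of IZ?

The expectation value of IZ is 0. Key observation: gates 1-2 undo each other exactly, leaving only the rest of the circuit to track.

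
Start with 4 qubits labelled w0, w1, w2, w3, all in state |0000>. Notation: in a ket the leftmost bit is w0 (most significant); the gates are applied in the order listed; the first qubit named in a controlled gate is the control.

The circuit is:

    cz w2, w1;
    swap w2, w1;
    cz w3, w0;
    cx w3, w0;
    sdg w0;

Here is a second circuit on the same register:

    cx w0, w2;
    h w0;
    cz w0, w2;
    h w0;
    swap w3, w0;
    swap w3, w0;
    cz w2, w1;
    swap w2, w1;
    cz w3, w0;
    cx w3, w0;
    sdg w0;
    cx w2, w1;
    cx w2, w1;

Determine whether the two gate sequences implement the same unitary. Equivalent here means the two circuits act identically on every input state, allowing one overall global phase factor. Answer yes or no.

No, they are not equivalent — no single phase factor reconciles the two unitaries.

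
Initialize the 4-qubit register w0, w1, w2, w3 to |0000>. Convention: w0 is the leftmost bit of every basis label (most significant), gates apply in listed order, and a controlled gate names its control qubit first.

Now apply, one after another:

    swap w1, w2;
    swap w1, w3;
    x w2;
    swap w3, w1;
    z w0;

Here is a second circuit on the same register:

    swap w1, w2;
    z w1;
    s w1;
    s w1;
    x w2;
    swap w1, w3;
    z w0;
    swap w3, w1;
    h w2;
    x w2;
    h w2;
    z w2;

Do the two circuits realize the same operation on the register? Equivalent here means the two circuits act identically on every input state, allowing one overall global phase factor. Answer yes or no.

Yes — the two circuits implement the same unitary up to a global phase.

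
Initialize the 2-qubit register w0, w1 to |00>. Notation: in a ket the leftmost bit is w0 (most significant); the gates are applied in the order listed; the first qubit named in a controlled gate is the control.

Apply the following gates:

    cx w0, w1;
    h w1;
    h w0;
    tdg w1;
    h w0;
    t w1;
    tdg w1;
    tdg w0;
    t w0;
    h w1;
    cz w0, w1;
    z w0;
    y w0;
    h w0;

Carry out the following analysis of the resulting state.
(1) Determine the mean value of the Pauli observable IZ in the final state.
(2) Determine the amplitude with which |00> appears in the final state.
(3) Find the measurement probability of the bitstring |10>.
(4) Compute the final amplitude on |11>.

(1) The observable IZ averages to sqrt(2)/2.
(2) The amplitude on |00> is sqrt(2)*(exp(I*pi/4) + I)/4.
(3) The probability of measuring |10> is sqrt(2)/8 + 1/4.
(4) The final state's coefficient on |11> equals sqrt(2)*(-I + exp(I*pi/4))/4.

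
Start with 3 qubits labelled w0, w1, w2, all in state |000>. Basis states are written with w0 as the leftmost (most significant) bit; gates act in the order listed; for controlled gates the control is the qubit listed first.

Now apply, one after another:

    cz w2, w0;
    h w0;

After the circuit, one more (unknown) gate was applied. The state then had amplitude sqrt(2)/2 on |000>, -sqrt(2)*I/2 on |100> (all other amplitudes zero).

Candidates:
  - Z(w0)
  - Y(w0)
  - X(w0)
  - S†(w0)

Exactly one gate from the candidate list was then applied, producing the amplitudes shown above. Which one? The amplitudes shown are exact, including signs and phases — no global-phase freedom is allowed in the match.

The applied gate was S†(w0).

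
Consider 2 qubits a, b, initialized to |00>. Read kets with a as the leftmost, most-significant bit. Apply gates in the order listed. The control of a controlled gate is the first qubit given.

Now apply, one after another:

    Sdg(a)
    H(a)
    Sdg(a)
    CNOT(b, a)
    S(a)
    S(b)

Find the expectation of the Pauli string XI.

In the final state, XI has expectation 1.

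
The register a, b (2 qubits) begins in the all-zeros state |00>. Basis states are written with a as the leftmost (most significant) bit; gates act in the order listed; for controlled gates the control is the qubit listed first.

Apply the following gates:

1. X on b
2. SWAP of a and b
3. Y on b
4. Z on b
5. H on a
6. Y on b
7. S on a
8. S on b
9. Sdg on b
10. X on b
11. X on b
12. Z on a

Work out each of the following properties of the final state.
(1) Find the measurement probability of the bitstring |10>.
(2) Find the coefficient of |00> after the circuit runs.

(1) Outcome |10> occurs with probability 1/2.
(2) The final state's coefficient on |00> equals -sqrt(2)/2.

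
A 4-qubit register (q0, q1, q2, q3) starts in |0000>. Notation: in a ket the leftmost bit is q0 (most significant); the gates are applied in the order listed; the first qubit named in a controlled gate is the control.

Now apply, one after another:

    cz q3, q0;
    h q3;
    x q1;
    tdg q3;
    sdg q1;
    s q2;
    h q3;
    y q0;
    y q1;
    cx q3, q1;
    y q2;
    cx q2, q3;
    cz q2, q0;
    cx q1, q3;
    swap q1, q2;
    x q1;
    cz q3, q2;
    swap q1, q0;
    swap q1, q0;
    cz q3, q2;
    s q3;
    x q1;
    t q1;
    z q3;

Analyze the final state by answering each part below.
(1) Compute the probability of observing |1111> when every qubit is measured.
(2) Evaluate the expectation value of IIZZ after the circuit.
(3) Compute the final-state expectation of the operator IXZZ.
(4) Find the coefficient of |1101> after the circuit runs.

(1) The probability of measuring |1111> is 1/2 - sqrt(2)/4. Key observation: steps 17-20 multiply out to the identity, so the circuit reduces to the remaining gates.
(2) The expectation value of IIZZ is -sqrt(2)/2.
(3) The observable IXZZ averages to 0.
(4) The final state's coefficient on |1101> equals exp(3*I*pi/4)/2 + I/2.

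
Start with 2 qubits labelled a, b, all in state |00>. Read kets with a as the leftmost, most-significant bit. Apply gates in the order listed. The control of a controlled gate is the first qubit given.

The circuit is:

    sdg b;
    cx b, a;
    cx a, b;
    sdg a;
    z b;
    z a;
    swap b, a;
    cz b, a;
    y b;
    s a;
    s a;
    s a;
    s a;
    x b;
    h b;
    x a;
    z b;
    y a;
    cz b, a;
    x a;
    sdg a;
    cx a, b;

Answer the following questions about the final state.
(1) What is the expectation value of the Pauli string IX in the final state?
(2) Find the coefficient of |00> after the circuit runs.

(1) The expectation value of IX is -1.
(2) The final state's coefficient on |00> equals 0.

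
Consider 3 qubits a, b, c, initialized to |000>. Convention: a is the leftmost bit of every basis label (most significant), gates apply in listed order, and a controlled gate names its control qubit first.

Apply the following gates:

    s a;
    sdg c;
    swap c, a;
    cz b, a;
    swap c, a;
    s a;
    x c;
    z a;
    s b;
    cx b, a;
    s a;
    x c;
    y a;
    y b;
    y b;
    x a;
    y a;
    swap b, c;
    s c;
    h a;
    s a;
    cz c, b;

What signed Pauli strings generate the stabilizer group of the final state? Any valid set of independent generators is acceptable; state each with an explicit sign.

The stabilizer group can be generated by -YII, +IZI, +IIZ, among other valid generating sets.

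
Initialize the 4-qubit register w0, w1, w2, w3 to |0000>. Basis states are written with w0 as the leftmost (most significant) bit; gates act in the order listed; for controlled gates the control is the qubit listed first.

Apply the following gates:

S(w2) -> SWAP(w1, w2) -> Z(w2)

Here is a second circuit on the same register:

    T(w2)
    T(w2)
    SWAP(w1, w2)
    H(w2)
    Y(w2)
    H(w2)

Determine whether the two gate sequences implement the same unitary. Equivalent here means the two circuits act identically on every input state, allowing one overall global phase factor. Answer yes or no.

No: there is an input state on which the two circuits produce genuinely different outputs (not merely differing by a phase).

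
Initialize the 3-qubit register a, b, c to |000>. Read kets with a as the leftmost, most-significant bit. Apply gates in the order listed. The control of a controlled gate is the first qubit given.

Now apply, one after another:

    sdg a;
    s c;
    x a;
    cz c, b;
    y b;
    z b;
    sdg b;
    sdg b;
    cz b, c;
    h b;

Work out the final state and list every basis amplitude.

The final amplitudes are sqrt(2)*I/2 on |100>, -sqrt(2)*I/2 on |110>, and 0 on every other basis state.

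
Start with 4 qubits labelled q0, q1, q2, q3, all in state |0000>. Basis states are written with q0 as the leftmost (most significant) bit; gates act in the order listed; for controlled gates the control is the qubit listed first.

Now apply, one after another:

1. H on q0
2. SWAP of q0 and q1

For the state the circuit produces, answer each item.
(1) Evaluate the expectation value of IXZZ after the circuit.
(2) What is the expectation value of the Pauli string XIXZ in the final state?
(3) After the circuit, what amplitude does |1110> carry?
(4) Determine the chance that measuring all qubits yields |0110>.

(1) In the final state, IXZZ has expectation 1.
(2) In the final state, XIXZ has expectation 0.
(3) The final state's coefficient on |1110> equals 0.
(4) Outcome |0110> occurs with probability 0.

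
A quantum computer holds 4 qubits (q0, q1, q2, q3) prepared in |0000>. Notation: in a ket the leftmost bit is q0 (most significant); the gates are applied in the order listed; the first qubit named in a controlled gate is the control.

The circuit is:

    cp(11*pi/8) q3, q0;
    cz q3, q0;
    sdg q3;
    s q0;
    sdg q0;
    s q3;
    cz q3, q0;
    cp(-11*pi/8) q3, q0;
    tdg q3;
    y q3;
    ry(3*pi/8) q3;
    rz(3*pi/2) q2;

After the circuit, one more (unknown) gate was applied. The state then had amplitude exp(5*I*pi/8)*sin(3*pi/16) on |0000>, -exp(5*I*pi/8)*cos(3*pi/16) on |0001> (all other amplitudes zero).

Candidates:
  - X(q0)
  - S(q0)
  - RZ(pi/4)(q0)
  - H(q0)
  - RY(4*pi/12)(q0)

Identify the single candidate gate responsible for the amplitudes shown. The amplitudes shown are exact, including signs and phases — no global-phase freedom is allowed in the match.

The unique candidate consistent with the amplitudes is RZ(pi/4)(q0).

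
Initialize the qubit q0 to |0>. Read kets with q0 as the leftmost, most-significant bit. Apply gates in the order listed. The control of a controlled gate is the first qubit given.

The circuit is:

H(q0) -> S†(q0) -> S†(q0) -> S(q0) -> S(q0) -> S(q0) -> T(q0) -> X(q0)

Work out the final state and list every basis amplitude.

After the circuit, the state carries amplitude sqrt(2)*exp(3*I*pi/4)/2 on |0>, sqrt(2)/2 on |1>. Key observation: the block from step 2 through step 5 cancels to the identity and can be dropped.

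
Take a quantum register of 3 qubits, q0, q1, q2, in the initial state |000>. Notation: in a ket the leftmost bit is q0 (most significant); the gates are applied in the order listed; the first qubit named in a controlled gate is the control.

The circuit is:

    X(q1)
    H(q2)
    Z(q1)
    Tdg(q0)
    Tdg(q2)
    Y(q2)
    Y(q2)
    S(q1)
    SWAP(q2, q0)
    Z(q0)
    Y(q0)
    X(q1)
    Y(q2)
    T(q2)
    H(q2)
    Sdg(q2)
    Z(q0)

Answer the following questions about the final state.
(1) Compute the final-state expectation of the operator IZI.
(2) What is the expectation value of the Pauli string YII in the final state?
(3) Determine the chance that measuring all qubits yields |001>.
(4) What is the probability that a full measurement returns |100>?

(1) In the final state, IZI has expectation 1.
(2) In the final state, YII has expectation -sqrt(2)/2.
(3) The probability of measuring |001> is 1/4.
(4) Outcome |100> occurs with probability 1/4.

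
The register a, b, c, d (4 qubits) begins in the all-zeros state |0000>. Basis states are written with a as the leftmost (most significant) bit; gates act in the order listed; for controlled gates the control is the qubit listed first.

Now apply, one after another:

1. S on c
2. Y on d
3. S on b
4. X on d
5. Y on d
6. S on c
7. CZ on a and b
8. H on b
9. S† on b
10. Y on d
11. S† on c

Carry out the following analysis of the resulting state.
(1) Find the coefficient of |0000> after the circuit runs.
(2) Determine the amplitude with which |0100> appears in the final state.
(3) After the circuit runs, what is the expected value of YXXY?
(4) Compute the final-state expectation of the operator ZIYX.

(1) |0000> carries amplitude sqrt(2)*I/2 in the final state.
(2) The amplitude on |0100> is sqrt(2)/2.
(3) The observable YXXY averages to 0.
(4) In the final state, ZIYX has expectation 0.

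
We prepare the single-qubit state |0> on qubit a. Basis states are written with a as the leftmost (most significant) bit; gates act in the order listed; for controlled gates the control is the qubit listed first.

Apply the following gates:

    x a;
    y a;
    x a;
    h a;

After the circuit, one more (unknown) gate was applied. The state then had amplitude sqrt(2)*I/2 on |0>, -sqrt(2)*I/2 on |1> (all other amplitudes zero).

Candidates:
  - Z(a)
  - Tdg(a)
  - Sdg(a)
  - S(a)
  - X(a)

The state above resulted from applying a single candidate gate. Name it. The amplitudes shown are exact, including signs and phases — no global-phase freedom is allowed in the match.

It was X(a) that produced the state shown.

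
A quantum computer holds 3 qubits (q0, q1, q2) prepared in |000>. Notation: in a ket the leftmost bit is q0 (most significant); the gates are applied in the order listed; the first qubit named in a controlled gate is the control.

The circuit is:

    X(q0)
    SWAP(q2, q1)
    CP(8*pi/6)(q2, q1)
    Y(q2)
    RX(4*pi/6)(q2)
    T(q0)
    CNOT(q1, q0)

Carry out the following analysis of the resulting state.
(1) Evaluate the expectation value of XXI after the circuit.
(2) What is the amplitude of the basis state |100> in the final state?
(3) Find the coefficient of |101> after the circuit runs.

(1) The expectation value of XXI is 0.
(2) The amplitude on |100> is sqrt(3)*exp(I*pi/4)/2.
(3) The final state's coefficient on |101> equals exp(3*I*pi/4)/2.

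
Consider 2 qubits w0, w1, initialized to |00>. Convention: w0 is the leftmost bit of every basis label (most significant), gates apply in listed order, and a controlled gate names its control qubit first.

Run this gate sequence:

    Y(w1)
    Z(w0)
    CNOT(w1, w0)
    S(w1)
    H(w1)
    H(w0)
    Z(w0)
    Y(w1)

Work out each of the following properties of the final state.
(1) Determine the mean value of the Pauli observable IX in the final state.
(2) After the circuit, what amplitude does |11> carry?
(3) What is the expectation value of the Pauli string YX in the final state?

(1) In the final state, IX has expectation 1.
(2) The final state's coefficient on |11> equals -I/2.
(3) In the final state, YX has expectation 0.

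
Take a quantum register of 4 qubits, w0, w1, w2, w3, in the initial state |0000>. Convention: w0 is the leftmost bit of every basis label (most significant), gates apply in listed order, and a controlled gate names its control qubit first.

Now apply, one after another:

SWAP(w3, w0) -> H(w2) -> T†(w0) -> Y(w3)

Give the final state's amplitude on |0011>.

The final state's coefficient on |0011> equals sqrt(2)*I/2.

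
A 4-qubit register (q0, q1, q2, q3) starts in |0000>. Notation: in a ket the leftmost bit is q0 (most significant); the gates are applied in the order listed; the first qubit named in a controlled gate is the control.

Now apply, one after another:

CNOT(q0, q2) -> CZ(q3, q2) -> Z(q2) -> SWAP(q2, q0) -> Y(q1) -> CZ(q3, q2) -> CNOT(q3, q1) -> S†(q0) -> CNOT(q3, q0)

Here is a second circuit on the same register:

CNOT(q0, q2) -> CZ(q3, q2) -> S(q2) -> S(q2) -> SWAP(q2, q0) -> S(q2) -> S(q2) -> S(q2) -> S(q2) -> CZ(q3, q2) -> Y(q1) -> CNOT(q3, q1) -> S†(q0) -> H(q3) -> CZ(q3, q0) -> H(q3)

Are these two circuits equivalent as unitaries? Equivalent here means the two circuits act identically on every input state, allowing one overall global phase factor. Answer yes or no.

No — the two circuits implement different unitaries, even allowing a global phase.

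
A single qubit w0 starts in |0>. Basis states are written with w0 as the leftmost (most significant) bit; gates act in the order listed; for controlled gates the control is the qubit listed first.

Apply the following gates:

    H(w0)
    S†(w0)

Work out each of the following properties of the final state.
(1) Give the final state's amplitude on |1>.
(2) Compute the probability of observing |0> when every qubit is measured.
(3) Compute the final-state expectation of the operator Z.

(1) The amplitude on |1> is -sqrt(2)*I/2.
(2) A full measurement returns |0> with probability 1/2.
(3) In the final state, Z has expectation 0.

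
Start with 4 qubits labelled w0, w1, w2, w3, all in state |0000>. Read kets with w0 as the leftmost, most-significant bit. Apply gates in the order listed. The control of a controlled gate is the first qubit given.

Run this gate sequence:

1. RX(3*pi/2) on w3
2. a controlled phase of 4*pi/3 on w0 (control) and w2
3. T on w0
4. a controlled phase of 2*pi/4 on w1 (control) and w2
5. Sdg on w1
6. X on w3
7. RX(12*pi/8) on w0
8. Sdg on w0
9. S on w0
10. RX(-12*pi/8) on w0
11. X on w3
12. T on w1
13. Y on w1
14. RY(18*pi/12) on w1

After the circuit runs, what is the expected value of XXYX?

The observable XXYX averages to 0. Key observation: steps 6-11 multiply out to the identity, so the circuit reduces to the remaining gates.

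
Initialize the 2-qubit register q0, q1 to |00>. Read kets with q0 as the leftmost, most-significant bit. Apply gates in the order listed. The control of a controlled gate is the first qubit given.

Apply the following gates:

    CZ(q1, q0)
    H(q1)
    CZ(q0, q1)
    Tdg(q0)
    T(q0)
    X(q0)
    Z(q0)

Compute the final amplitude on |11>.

The amplitude on |11> is -sqrt(2)/2.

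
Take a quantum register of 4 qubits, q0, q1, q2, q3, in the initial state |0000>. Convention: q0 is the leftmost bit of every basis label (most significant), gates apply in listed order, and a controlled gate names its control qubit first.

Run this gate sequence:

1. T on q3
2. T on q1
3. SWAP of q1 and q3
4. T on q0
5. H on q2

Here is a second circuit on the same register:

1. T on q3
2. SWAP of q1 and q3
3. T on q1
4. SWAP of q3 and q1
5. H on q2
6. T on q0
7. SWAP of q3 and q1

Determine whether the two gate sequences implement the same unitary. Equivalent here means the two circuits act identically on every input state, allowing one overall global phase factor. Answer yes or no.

No: there is an input state on which the two circuits produce genuinely different outputs (not merely differing by a phase).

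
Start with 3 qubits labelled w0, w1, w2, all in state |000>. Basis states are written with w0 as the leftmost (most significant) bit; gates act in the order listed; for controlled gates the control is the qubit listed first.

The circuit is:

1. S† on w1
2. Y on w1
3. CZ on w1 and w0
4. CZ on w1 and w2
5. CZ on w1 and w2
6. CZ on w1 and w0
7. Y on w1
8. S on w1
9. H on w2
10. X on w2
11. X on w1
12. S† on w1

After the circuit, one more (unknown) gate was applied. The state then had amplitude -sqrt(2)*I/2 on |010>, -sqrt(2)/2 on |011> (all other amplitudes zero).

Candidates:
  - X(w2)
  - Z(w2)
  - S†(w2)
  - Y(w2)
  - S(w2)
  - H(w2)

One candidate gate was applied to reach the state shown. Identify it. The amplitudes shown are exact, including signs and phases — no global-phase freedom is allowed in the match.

The applied gate was S†(w2).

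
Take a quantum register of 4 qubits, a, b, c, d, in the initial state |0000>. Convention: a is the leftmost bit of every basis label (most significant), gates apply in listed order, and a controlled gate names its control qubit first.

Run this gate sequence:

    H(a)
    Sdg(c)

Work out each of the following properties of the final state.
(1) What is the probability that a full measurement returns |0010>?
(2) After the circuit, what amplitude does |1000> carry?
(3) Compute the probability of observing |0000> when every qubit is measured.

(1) The probability of measuring |0010> is 0.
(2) The amplitude on |1000> is sqrt(2)/2.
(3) A full measurement returns |0000> with probability 1/2.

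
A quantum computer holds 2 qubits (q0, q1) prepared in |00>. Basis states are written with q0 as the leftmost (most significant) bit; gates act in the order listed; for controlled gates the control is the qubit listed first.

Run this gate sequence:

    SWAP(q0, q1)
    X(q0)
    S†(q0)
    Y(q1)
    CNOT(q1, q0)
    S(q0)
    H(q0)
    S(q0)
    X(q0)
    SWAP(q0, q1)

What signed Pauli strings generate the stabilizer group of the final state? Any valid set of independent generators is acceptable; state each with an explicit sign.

The stabilizer group can be generated by -IY, -ZI, among other valid generating sets.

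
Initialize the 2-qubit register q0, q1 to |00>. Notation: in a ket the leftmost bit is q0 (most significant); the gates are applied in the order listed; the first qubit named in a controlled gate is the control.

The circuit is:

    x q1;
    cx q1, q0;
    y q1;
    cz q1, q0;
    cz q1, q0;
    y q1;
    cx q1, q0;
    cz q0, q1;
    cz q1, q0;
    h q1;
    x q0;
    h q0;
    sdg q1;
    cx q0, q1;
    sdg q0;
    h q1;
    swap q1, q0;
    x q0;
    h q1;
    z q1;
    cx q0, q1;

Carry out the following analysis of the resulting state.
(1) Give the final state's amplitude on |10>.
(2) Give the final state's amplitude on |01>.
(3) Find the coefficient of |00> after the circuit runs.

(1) |10> carries amplitude -1/2 in the final state. Key observation: steps 2-7 multiply out to the identity, so the circuit reduces to the remaining gates.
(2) The final state's coefficient on |01> equals -1/2.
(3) |00> carries amplitude -I/2 in the final state.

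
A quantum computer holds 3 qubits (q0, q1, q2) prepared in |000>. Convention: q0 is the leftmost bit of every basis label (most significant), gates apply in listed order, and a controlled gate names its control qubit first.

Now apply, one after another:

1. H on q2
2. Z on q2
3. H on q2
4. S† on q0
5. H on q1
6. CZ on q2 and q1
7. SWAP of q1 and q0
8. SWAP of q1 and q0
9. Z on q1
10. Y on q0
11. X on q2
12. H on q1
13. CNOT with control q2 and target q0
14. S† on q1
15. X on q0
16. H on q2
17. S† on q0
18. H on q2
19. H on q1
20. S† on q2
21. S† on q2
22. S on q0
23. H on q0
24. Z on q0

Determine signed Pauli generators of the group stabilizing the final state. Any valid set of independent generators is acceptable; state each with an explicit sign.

One valid set of independent stabilizer generators is -XII, +IXI, +IIZ (any independent generating set of the same group is equally correct).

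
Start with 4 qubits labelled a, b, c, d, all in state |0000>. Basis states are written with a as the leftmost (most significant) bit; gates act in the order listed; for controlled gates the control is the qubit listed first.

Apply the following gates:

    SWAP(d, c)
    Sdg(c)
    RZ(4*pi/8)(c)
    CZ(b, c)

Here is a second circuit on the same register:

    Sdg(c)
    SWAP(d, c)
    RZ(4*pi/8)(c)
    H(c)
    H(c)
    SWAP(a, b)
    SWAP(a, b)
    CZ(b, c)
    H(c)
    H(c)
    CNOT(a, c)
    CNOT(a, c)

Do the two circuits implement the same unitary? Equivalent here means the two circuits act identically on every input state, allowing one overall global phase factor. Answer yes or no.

No: there is an input state on which the two circuits produce genuinely different outputs (not merely differing by a phase).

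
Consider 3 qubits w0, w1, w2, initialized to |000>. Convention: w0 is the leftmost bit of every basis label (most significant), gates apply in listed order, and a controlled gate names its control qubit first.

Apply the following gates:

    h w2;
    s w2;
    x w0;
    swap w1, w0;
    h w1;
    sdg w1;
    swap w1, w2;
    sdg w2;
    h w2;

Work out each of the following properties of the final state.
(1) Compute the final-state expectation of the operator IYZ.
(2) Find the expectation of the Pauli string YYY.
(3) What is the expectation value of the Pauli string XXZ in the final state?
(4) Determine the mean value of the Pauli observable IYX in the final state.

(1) The observable IYZ averages to 1.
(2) In the final state, YYY has expectation 0.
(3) The observable XXZ averages to 0.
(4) The observable IYX averages to 0.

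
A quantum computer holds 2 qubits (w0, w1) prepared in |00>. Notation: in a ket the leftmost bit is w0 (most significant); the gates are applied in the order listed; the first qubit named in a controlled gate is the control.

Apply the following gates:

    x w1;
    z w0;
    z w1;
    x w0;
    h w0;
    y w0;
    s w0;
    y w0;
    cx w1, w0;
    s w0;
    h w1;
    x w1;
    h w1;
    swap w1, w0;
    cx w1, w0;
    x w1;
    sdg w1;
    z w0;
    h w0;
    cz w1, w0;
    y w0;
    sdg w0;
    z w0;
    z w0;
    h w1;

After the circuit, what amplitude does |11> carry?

The final state's coefficient on |11> equals sqrt(2)*(-1 + I)/4.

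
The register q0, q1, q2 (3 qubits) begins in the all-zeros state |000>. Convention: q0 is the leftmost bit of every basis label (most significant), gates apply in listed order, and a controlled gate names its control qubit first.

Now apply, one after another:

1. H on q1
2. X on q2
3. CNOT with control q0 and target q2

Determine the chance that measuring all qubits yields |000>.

Outcome |000> occurs with probability 0.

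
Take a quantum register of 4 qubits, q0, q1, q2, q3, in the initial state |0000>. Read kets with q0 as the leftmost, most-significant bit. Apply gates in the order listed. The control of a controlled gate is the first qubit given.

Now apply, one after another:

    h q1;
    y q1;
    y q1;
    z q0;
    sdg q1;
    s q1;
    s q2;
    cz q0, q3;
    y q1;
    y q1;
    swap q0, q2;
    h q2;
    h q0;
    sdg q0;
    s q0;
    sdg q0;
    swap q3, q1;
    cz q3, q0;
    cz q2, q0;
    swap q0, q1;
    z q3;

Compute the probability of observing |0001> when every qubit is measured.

A full measurement returns |0001> with probability 1/8.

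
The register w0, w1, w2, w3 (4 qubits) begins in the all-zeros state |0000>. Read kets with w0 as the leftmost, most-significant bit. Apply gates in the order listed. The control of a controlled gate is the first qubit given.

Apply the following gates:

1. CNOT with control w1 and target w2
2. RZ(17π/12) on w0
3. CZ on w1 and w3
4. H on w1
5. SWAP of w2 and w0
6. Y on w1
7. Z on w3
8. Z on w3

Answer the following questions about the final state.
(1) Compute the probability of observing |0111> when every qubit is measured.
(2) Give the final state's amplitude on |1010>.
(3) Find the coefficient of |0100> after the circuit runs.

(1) A full measurement returns |0111> with probability 0.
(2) |1010> carries amplitude 0 in the final state.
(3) The amplitude on |0100> is -sqrt(2)*exp(19*I*pi/24)/2.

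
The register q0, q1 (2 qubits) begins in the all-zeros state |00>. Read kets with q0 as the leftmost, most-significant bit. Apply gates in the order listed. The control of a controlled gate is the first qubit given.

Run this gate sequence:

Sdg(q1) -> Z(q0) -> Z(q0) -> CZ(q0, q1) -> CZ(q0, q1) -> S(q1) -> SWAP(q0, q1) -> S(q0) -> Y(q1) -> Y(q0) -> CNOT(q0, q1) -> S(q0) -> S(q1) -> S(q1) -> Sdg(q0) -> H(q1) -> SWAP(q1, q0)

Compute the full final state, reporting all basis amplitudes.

The resulting statevector has amplitude 0 on |00>, -sqrt(2)/2 on |01>, 0 on |10>, -sqrt(2)/2 on |11>.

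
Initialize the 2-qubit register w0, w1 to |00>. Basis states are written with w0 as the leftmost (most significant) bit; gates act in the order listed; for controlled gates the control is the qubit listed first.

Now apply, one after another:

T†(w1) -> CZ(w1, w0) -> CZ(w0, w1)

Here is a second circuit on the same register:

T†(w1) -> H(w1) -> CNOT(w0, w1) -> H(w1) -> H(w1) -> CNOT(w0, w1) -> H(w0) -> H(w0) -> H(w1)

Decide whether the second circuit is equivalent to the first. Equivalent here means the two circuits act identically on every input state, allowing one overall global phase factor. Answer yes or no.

Yes — the two circuits implement the same unitary up to a global phase.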